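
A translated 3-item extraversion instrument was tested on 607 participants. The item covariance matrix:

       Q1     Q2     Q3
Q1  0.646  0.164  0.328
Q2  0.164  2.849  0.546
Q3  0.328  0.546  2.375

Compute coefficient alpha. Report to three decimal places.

α = 0.392

Σσ²ᵢ = 0.646 + 2.849 + 2.375 = 5.870
Σ_{i<j} σ_ij = 1.038
σ²_T = 5.870 + 2 × 1.038 = 7.946
α = (k/(k−1))·(1 − Σσ²ᵢ/σ²_T) = (3/2)·(1 − 5.870/7.946) = 0.392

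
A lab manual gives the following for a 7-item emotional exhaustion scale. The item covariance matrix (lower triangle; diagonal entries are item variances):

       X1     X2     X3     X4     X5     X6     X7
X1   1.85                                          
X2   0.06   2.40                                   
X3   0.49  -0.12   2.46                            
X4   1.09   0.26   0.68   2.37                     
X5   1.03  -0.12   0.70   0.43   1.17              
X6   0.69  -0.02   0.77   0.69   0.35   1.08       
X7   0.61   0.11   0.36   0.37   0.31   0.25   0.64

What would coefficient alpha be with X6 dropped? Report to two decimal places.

Remaining items: X1, X2, X3, X4, X5, X7 (k = 6).
Σσ²ᵢ = 1.85 + 2.40 + 2.46 + 2.37 + 1.17 + 0.64 = 10.89
σ²_T = 10.89 + 2 × 6.26 = 23.41
α (item deleted) = (6/5)·(1 − 10.89/23.41) = 0.64

α = 0.64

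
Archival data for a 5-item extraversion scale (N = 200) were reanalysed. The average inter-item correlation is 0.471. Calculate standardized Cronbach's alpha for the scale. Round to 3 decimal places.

standardized Cronbach's alpha = 0.817

Standardized α = k·r̄ / (1 + (k−1)·r̄) = 5 × 0.471 / (1 + 4 × 0.471)
  = 2.3550 / 2.8840 = 0.817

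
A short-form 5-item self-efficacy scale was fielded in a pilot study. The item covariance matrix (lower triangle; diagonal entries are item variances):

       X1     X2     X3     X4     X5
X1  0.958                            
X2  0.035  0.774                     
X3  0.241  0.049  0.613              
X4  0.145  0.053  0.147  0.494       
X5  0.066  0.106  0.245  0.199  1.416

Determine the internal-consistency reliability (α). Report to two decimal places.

Σσᵢ² = 0.958 + 0.774 + 0.613 + 0.494 + 1.416 = 4.255
Sum of the distinct covariances = 1.286
total variance = 4.255 + 2 × 1.286 = 6.827
α = (k/(k−1))·(1 − Σσᵢ²/total variance) = (5/4)·(1 − 4.255/6.827) = 0.47

α = 0.47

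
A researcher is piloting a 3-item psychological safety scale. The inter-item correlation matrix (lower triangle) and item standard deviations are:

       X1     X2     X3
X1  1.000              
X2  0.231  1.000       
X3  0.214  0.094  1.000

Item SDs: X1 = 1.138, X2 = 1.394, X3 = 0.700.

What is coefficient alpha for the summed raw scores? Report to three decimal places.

Σσ²ᵢ = 1.138² + 1.394² + 0.700² = 3.7283
Covariances σ_ij = r_ij · s_i · s_j:
  σ(X1,X2) = 0.231 × 1.138 × 1.394 = 0.3665
  σ(X1,X3) = 0.214 × 1.138 × 0.700 = 0.1705
  σ(X2,X3) = 0.094 × 1.394 × 0.700 = 0.0917
σ²_T = Σσ²ᵢ + 2·Σσ_ij = 3.7283 + 2 × 0.6287 = 4.9857
α = (3/2)·(1 − 3.7283/4.9857) = 0.378

coefficient alpha = 0.378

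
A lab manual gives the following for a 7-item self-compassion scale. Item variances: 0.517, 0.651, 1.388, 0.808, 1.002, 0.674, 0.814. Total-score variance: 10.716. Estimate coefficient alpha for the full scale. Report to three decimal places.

ΣVar(i) = 0.517 + 0.651 + 1.388 + 0.808 + 1.002 + 0.674 + 0.814 = 5.854
α = (k/(k−1))·(1 − ΣVar(i)/Var(T)) = (7/6)·(1 − 5.854/10.716) = 0.529

α = 0.529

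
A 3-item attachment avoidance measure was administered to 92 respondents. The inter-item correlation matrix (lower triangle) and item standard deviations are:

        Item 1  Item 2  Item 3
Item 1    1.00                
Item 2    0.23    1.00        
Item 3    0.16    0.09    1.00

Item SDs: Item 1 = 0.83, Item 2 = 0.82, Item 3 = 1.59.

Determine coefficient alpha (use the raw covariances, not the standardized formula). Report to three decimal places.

Σσ²ᵢ = 0.83² + 0.82² + 1.59² = 3.8894
Covariances σ_ij = r_ij · s_i · s_j:
  σ(Item 1,Item 2) = 0.23 × 0.83 × 0.82 = 0.1565
  σ(Item 1,Item 3) = 0.16 × 0.83 × 1.59 = 0.2112
  σ(Item 2,Item 3) = 0.09 × 0.82 × 1.59 = 0.1173
σ²_T = Σσ²ᵢ + 2·Σσ_ij = 3.8894 + 2 × 0.4850 = 4.8594
α = (3/2)·(1 − 3.8894/4.8594) = 0.299

α = 0.299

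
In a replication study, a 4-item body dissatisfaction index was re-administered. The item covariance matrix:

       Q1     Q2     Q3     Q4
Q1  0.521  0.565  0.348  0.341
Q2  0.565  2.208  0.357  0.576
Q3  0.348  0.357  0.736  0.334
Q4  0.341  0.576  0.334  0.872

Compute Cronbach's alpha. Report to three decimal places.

α = 0.717

Σσ²ᵢ = 0.521 + 2.208 + 0.736 + 0.872 = 4.337
Σ_{i<j} σ_ij = 2.521
Var(T) = 4.337 + 2 × 2.521 = 9.379
α = (k/(k−1))·(1 − Σσ²ᵢ/Var(T)) = (4/3)·(1 − 4.337/9.379) = 0.717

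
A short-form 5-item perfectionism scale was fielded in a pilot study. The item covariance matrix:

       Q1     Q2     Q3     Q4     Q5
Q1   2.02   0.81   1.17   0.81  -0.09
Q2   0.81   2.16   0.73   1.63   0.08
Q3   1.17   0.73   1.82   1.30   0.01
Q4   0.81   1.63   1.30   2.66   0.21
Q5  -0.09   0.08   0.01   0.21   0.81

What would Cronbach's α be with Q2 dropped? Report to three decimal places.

α = 0.644

Remaining items: Q1, Q3, Q4, Q5 (k = 4).
Σσᵢ² = 2.02 + 1.82 + 2.66 + 0.81 = 7.31
Var(T) = 7.31 + 2 × 3.41 = 14.13
α (item deleted) = (4/3)·(1 − 7.31/14.13) = 0.644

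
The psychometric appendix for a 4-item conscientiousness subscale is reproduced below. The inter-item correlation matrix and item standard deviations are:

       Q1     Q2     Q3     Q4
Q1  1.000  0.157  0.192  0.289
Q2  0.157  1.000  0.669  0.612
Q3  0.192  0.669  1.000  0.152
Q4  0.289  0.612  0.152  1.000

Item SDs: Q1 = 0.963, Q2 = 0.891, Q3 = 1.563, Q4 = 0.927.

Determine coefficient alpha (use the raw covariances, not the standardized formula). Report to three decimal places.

α = 0.643

Σσ²ᵢ = 0.963² + 0.891² + 1.563² + 0.927² = 5.0235
Covariances σ_ij = r_ij · s_i · s_j:
  σ(Q1,Q2) = 0.157 × 0.963 × 0.891 = 0.1347
  σ(Q1,Q3) = 0.192 × 0.963 × 1.563 = 0.2890
  σ(Q1,Q4) = 0.289 × 0.963 × 0.927 = 0.2580
  σ(Q2,Q3) = 0.669 × 0.891 × 1.563 = 0.9317
  σ(Q2,Q4) = 0.612 × 0.891 × 0.927 = 0.5055
  σ(Q3,Q4) = 0.152 × 1.563 × 0.927 = 0.2202
σ²_T = Σσ²ᵢ + 2·Σσ_ij = 5.0235 + 2 × 2.3391 = 9.7017
α = (4/3)·(1 − 5.0235/9.7017) = 0.643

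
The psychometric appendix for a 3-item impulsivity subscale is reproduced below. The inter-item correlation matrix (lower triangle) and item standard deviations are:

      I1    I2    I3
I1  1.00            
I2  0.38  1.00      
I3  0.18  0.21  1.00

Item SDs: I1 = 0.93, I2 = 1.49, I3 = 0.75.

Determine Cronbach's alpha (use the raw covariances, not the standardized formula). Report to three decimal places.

Σσ²ᵢ = 0.93² + 1.49² + 0.75² = 3.6475
Covariances σ_ij = r_ij · s_i · s_j:
  σ(I1,I2) = 0.38 × 0.93 × 1.49 = 0.5266
  σ(I1,I3) = 0.18 × 0.93 × 0.75 = 0.1255
  σ(I2,I3) = 0.21 × 1.49 × 0.75 = 0.2347
σ²_T = Σσ²ᵢ + 2·Σσ_ij = 3.6475 + 2 × 0.8868 = 5.4211
α = (3/2)·(1 − 3.6475/5.4211) = 0.491

α = 0.491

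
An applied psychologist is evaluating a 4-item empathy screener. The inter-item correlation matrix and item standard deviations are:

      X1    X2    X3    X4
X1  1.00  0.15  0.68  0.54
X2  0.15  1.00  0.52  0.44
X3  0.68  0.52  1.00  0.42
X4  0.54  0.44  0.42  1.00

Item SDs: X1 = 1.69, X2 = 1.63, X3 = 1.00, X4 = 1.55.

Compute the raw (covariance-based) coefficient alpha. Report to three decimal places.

α = 0.742

Σσ²ᵢ = 1.69² + 1.63² + 1.00² + 1.55² = 8.9155
Covariances σ_ij = r_ij · s_i · s_j:
  σ(X1,X2) = 0.15 × 1.69 × 1.63 = 0.4132
  σ(X1,X3) = 0.68 × 1.69 × 1.00 = 1.1492
  σ(X1,X4) = 0.54 × 1.69 × 1.55 = 1.4145
  σ(X2,X3) = 0.52 × 1.63 × 1.00 = 0.8476
  σ(X2,X4) = 0.44 × 1.63 × 1.55 = 1.1117
  σ(X3,X4) = 0.42 × 1.00 × 1.55 = 0.6510
σ²_T = Σσ²ᵢ + 2·Σσ_ij = 8.9155 + 2 × 5.5872 = 20.0899
α = (4/3)·(1 − 8.9155/20.0899) = 0.742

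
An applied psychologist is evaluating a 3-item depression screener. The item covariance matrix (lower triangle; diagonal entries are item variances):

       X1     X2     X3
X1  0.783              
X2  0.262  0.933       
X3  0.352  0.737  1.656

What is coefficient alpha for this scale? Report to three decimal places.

ΣVar(i) = 0.783 + 0.933 + 1.656 = 3.372
Σ_{i<j} σ_ij = 1.351
σ²_total = 3.372 + 2 × 1.351 = 6.074
α = (k/(k−1))·(1 − ΣVar(i)/σ²_total) = (3/2)·(1 − 3.372/6.074) = 0.667

coefficient alpha = 0.667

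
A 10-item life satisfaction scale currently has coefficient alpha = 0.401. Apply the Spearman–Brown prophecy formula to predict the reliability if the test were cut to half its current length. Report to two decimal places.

Length factor m = 1/2
α' = m·α / (1 − (1−m)·α)
   = 1/2 × 0.401 / (1 − (1 − 1/2) × 0.401)
   = 0.2005 / 0.7995 = 0.25

predicted reliability = 0.25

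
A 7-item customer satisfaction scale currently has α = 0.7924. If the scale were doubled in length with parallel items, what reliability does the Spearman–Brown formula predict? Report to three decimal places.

predicted reliability = 0.884

Length factor m = 2
α' = m·α / (1 + (m−1)·α)
   = 2 × 0.7924 / (1 + (2 − 1) × 0.7924)
   = 1.5848 / 1.7924 = 0.884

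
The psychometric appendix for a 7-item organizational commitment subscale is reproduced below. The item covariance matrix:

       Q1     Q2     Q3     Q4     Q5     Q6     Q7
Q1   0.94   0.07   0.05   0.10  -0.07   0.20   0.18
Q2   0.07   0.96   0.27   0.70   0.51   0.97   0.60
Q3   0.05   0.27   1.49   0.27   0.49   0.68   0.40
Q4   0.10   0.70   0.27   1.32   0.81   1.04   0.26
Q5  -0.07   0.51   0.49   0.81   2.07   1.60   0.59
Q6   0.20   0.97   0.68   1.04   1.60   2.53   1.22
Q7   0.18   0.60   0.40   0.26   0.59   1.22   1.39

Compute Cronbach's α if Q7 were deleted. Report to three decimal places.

α = 0.748

Remaining items: Q1, Q2, Q3, Q4, Q5, Q6 (k = 6).
sum of item variances = 0.94 + 0.96 + 1.49 + 1.32 + 2.07 + 2.53 = 9.31
Var(T) = 9.31 + 2 × 7.69 = 24.69
α (item deleted) = (6/5)·(1 − 9.31/24.69) = 0.748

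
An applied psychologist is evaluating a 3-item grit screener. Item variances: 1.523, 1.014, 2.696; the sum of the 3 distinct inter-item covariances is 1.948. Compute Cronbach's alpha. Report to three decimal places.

sum of item variances = 1.523 + 1.014 + 2.696 = 5.233
Sum of distinct covariances = 1.948
σ²_total = sum of item variances + 2·Σcov = 5.233 + 2 × 1.948 = 9.129
α = (3/2)·(1 − 5.233/9.129) = 0.640

Cronbach's alpha = 0.640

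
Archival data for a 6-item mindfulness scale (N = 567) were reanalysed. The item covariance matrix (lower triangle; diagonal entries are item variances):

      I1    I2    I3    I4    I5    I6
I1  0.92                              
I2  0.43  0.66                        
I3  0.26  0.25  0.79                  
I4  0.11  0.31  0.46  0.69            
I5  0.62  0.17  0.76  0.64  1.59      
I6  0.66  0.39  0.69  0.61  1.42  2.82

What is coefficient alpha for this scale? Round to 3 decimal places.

α = 0.811

Σσ²ᵢ = 0.92 + 0.66 + 0.79 + 0.69 + 1.59 + 2.82 = 7.47
Sum of off-diagonal covariances = 7.78
σ²_total = 7.47 + 2 × 7.78 = 23.03
α = (k/(k−1))·(1 − Σσ²ᵢ/σ²_total) = (6/5)·(1 − 7.47/23.03) = 0.811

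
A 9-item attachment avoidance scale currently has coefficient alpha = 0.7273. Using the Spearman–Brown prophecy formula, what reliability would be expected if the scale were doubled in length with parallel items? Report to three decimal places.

predicted reliability = 0.842

Length factor m = 2
α' = m·α / (1 + (m−1)·α)
   = 2 × 0.7273 / (1 + (2 − 1) × 0.7273)
   = 1.4546 / 1.7273 = 0.842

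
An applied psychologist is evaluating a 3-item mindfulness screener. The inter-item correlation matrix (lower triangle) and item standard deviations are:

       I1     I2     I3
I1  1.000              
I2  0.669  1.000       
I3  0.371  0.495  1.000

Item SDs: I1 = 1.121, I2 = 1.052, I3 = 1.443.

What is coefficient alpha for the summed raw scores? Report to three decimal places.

Σσ²ᵢ = 1.121² + 1.052² + 1.443² = 4.4456
Covariances σ_ij = r_ij · s_i · s_j:
  σ(I1,I2) = 0.669 × 1.121 × 1.052 = 0.7889
  σ(I1,I3) = 0.371 × 1.121 × 1.443 = 0.6001
  σ(I2,I3) = 0.495 × 1.052 × 1.443 = 0.7514
σ²_T = Σσ²ᵢ + 2·Σσ_ij = 4.4456 + 2 × 2.1404 = 8.7264
α = (3/2)·(1 − 4.4456/8.7264) = 0.736

coefficient alpha = 0.736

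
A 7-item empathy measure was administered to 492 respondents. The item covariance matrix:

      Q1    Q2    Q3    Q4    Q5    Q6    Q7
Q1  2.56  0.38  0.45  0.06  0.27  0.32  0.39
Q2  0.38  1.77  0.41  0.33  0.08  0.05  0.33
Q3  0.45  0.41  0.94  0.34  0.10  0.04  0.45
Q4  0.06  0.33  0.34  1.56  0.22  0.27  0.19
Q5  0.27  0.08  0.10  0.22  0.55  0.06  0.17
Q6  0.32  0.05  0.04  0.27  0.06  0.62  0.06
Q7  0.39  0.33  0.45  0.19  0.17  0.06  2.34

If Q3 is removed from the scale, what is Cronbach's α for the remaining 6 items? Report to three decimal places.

α = 0.484

Remaining items: Q1, Q2, Q4, Q5, Q6, Q7 (k = 6).
Σσ²ᵢ = 2.56 + 1.77 + 1.56 + 0.55 + 0.62 + 2.34 = 9.40
σ²_T = 9.40 + 2 × 3.18 = 15.76
α (item deleted) = (6/5)·(1 − 9.40/15.76) = 0.484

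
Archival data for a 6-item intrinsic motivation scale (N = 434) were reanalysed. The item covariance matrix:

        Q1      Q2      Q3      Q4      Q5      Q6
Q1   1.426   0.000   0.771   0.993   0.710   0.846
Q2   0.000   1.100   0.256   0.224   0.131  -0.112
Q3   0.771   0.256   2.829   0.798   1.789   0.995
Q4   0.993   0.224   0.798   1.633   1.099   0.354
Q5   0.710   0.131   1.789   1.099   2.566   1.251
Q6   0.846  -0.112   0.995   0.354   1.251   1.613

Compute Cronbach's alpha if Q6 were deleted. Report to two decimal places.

α = 0.73

Remaining items: Q1, Q2, Q3, Q4, Q5 (k = 5).
Σσ²ᵢ = 1.426 + 1.100 + 2.829 + 1.633 + 2.566 = 9.554
Var(T) = 9.554 + 2 × 6.771 = 23.096
α (item deleted) = (5/4)·(1 − 9.554/23.096) = 0.73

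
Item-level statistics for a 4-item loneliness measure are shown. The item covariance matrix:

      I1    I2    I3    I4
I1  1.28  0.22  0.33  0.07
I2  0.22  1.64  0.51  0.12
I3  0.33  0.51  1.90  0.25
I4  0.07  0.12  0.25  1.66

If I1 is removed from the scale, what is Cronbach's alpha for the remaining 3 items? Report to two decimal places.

α = 0.38

Remaining items: I2, I3, I4 (k = 3).
ΣVar(i) = 1.64 + 1.90 + 1.66 = 5.20
total variance = 5.20 + 2 × 0.88 = 6.96
α (item deleted) = (3/2)·(1 − 5.20/6.96) = 0.38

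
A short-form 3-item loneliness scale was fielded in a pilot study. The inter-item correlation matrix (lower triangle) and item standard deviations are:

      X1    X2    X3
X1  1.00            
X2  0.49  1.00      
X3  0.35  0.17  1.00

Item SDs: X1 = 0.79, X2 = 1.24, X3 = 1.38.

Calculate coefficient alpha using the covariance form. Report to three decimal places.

coefficient alpha = 0.543

Σσ²ᵢ = 0.79² + 1.24² + 1.38² = 4.0661
Covariances σ_ij = r_ij · s_i · s_j:
  σ(X1,X2) = 0.49 × 0.79 × 1.24 = 0.4800
  σ(X1,X3) = 0.35 × 0.79 × 1.38 = 0.3816
  σ(X2,X3) = 0.17 × 1.24 × 1.38 = 0.2909
σ²_T = Σσ²ᵢ + 2·Σσ_ij = 4.0661 + 2 × 1.1525 = 6.3711
α = (3/2)·(1 − 4.0661/6.3711) = 0.543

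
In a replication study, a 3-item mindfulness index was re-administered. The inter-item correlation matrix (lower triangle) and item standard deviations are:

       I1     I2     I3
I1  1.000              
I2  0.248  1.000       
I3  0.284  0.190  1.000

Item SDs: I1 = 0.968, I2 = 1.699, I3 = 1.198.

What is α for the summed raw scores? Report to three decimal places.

Σσ²ᵢ = 0.968² + 1.699² + 1.198² = 5.2588
Covariances σ_ij = r_ij · s_i · s_j:
  σ(I1,I2) = 0.248 × 0.968 × 1.699 = 0.4079
  σ(I1,I3) = 0.284 × 0.968 × 1.198 = 0.3293
  σ(I2,I3) = 0.190 × 1.699 × 1.198 = 0.3867
σ²_T = Σσ²ᵢ + 2·Σσ_ij = 5.2588 + 2 × 1.1239 = 7.5066
α = (3/2)·(1 − 5.2588/7.5066) = 0.449

α = 0.449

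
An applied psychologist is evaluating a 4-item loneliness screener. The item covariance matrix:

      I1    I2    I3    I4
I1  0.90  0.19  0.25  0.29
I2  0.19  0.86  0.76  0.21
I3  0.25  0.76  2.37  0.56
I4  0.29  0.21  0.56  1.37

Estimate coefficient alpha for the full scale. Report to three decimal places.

Σσᵢ² = 0.90 + 0.86 + 2.37 + 1.37 = 5.50
Σ_{i<j} σ_ij = 2.26
Var(T) = 5.50 + 2 × 2.26 = 10.02
α = (k/(k−1))·(1 − Σσᵢ²/Var(T)) = (4/3)·(1 − 5.50/10.02) = 0.601

coefficient alpha = 0.601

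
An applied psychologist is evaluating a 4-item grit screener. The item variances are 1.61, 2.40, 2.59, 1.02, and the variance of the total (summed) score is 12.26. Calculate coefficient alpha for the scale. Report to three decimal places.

sum of item variances = 1.61 + 2.40 + 2.59 + 1.02 = 7.62
α = (k/(k−1))·(1 − sum of item variances/σ²_T) = (4/3)·(1 − 7.62/12.26) = 0.505

coefficient alpha = 0.505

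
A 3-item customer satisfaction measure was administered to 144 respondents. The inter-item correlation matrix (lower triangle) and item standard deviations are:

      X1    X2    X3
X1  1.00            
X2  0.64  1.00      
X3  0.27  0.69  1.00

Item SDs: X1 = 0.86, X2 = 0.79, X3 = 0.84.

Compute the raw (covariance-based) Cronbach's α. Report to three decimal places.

Σσ²ᵢ = 0.86² + 0.79² + 0.84² = 2.0693
Covariances σ_ij = r_ij · s_i · s_j:
  σ(X1,X2) = 0.64 × 0.86 × 0.79 = 0.4348
  σ(X1,X3) = 0.27 × 0.86 × 0.84 = 0.1950
  σ(X2,X3) = 0.69 × 0.79 × 0.84 = 0.4579
σ²_T = Σσ²ᵢ + 2·Σσ_ij = 2.0693 + 2 × 1.0877 = 4.2447
α = (3/2)·(1 − 2.0693/4.2447) = 0.769

Cronbach's α = 0.769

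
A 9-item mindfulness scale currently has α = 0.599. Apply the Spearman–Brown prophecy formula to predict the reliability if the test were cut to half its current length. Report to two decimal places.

Length factor m = 1/2
α' = m·α / (1 − (1−m)·α)
   = 1/2 × 0.599 / (1 − (1 − 1/2) × 0.599)
   = 0.2995 / 0.7005 = 0.43

predicted reliability = 0.43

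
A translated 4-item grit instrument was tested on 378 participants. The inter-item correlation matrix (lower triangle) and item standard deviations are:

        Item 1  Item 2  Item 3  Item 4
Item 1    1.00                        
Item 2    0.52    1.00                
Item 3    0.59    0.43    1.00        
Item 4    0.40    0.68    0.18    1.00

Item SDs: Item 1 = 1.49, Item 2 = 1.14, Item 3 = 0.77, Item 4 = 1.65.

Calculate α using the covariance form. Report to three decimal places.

Σσ²ᵢ = 1.49² + 1.14² + 0.77² + 1.65² = 6.8351
Covariances σ_ij = r_ij · s_i · s_j:
  σ(Item 1,Item 2) = 0.52 × 1.49 × 1.14 = 0.8833
  σ(Item 1,Item 3) = 0.59 × 1.49 × 0.77 = 0.6769
  σ(Item 1,Item 4) = 0.40 × 1.49 × 1.65 = 0.9834
  σ(Item 2,Item 3) = 0.43 × 1.14 × 0.77 = 0.3775
  σ(Item 2,Item 4) = 0.68 × 1.14 × 1.65 = 1.2791
  σ(Item 3,Item 4) = 0.18 × 0.77 × 1.65 = 0.2287
σ²_T = Σσ²ᵢ + 2·Σσ_ij = 6.8351 + 2 × 4.4289 = 15.6929
α = (4/3)·(1 − 6.8351/15.6929) = 0.753

α = 0.753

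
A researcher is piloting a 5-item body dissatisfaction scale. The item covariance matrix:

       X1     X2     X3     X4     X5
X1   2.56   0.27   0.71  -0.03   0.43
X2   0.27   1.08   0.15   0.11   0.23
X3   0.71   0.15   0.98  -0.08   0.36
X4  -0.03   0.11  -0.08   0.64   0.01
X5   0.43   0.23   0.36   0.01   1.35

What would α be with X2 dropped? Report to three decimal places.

α = 0.448

Remaining items: X1, X3, X4, X5 (k = 4).
Σσ²ᵢ = 2.56 + 0.98 + 0.64 + 1.35 = 5.53
σ²_total = 5.53 + 2 × 1.40 = 8.33
α (item deleted) = (4/3)·(1 − 5.53/8.33) = 0.448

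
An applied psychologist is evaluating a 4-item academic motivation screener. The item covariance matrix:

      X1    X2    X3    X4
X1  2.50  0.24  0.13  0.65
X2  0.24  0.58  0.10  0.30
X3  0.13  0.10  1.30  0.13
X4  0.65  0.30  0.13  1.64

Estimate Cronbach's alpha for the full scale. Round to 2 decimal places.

Σσᵢ² = 2.50 + 0.58 + 1.30 + 1.64 = 6.02
Sum of the distinct covariances = 1.55
σ²_total = 6.02 + 2 × 1.55 = 9.12
α = (k/(k−1))·(1 − Σσᵢ²/σ²_total) = (4/3)·(1 − 6.02/9.12) = 0.45

α = 0.45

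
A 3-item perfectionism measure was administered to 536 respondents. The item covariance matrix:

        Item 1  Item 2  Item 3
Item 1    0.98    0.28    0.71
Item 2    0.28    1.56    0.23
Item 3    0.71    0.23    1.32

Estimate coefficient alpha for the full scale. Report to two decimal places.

Σσ²ᵢ = 0.98 + 1.56 + 1.32 = 3.86
Sum of off-diagonal covariances = 1.22
σ²_total = 3.86 + 2 × 1.22 = 6.30
α = (k/(k−1))·(1 − Σσ²ᵢ/σ²_total) = (3/2)·(1 − 3.86/6.30) = 0.58

coefficient alpha = 0.58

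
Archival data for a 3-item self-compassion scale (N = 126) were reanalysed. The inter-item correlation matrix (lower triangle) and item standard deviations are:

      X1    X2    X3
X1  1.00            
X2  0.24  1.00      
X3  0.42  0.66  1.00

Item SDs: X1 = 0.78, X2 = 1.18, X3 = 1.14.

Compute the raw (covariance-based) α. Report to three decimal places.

Σσ²ᵢ = 0.78² + 1.18² + 1.14² = 3.3004
Covariances σ_ij = r_ij · s_i · s_j:
  σ(X1,X2) = 0.24 × 0.78 × 1.18 = 0.2209
  σ(X1,X3) = 0.42 × 0.78 × 1.14 = 0.3735
  σ(X2,X3) = 0.66 × 1.18 × 1.14 = 0.8878
σ²_T = Σσ²ᵢ + 2·Σσ_ij = 3.3004 + 2 × 1.4822 = 6.2648
α = (3/2)·(1 − 3.3004/6.2648) = 0.710

α = 0.710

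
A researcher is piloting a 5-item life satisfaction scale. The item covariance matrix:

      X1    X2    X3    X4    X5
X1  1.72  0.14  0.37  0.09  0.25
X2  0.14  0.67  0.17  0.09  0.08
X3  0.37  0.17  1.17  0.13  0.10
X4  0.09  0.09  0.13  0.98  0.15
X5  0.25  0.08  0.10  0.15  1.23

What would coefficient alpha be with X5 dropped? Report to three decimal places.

Remaining items: X1, X2, X3, X4 (k = 4).
sum of item variances = 1.72 + 0.67 + 1.17 + 0.98 = 4.54
Var(T) = 4.54 + 2 × 0.99 = 6.52
α (item deleted) = (4/3)·(1 − 4.54/6.52) = 0.405

coefficient alpha = 0.405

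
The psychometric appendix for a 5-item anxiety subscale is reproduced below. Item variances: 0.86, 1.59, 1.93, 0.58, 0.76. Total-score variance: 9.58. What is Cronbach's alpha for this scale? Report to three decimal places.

Σσᵢ² = 0.86 + 1.59 + 1.93 + 0.58 + 0.76 = 5.72
α = (k/(k−1))·(1 − Σσᵢ²/Var(T)) = (5/4)·(1 − 5.72/9.58) = 0.504

α = 0.504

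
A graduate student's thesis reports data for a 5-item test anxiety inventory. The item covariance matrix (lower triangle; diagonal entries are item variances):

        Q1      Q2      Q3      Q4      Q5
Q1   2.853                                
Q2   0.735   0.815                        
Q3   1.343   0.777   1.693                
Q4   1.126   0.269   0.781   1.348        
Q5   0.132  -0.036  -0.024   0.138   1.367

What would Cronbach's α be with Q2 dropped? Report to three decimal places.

Remaining items: Q1, Q3, Q4, Q5 (k = 4).
sum of item variances = 2.853 + 1.693 + 1.348 + 1.367 = 7.261
σ²_T = 7.261 + 2 × 3.496 = 14.253
α (item deleted) = (4/3)·(1 − 7.261/14.253) = 0.654

α = 0.654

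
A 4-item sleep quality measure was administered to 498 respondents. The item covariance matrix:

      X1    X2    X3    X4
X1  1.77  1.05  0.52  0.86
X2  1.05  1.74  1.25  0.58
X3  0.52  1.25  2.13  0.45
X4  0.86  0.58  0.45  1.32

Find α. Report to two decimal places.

sum of item variances = 1.77 + 1.74 + 2.13 + 1.32 = 6.96
Sum of the distinct covariances = 4.71
σ²_total = 6.96 + 2 × 4.71 = 16.38
α = (k/(k−1))·(1 − sum of item variances/σ²_total) = (4/3)·(1 − 6.96/16.38) = 0.77

α = 0.77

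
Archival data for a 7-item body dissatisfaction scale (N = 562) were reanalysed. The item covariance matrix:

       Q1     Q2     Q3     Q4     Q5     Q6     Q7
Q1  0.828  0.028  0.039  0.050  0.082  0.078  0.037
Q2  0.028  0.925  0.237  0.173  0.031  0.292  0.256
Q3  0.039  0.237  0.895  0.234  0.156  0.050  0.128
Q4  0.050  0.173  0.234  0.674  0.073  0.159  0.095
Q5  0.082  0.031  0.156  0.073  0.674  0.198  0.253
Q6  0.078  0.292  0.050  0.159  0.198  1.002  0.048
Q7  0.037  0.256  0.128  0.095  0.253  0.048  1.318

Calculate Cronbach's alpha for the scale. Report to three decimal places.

Cronbach's alpha = 0.537

ΣVar(i) = 0.828 + 0.925 + 0.895 + 0.674 + 0.674 + 1.002 + 1.318 = 6.316
Sum of off-diagonal covariances = 2.697
Var(T) = 6.316 + 2 × 2.697 = 11.710
α = (k/(k−1))·(1 − ΣVar(i)/Var(T)) = (7/6)·(1 − 6.316/11.710) = 0.537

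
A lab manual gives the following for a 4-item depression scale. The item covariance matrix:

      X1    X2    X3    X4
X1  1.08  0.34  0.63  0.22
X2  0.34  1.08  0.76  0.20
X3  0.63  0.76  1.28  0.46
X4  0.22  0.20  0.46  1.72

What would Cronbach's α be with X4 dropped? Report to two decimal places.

Remaining items: X1, X2, X3 (k = 3).
sum of item variances = 1.08 + 1.08 + 1.28 = 3.44
Var(T) = 3.44 + 2 × 1.73 = 6.90
α (item deleted) = (3/2)·(1 − 3.44/6.90) = 0.75

Cronbach's α = 0.75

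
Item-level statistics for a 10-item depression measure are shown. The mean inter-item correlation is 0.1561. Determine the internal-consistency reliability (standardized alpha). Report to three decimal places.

standardized alpha = 0.649

Standardized α = k·r̄ / (1 + (k−1)·r̄) = 10 × 0.1561 / (1 + 9 × 0.1561)
  = 1.5610 / 2.4049 = 0.649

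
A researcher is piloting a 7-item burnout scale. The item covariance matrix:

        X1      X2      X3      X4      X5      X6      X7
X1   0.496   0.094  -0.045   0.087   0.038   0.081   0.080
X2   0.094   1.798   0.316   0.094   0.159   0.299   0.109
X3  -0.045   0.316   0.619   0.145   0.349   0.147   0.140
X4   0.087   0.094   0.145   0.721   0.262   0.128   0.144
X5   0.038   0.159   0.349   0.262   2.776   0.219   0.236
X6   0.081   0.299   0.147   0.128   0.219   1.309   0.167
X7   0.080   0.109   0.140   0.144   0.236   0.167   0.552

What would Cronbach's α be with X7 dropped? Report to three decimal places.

Remaining items: X1, X2, X3, X4, X5, X6 (k = 6).
ΣVar(i) = 0.496 + 1.798 + 0.619 + 0.721 + 2.776 + 1.309 = 7.719
σ²_total = 7.719 + 2 × 2.373 = 12.465
α (item deleted) = (6/5)·(1 − 7.719/12.465) = 0.457

Cronbach's α = 0.457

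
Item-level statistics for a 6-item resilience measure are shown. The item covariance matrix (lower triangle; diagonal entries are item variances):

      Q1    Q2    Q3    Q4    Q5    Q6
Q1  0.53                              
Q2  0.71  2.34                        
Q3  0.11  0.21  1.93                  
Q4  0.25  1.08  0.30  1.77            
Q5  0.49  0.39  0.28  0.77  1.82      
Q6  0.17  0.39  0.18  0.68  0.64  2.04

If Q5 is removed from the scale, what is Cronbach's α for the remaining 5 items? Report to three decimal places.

Remaining items: Q1, Q2, Q3, Q4, Q6 (k = 5).
ΣVar(i) = 0.53 + 2.34 + 1.93 + 1.77 + 2.04 = 8.61
σ²_T = 8.61 + 2 × 4.08 = 16.77
α (item deleted) = (5/4)·(1 − 8.61/16.77) = 0.608

α = 0.608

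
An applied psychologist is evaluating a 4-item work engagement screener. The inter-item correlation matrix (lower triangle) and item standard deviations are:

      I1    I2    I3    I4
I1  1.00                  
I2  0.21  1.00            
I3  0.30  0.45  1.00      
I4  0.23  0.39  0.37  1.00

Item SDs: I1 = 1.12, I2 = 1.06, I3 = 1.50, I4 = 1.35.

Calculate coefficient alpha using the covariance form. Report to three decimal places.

coefficient alpha = 0.656

Σσ²ᵢ = 1.12² + 1.06² + 1.50² + 1.35² = 6.4505
Covariances σ_ij = r_ij · s_i · s_j:
  σ(I1,I2) = 0.21 × 1.12 × 1.06 = 0.2493
  σ(I1,I3) = 0.30 × 1.12 × 1.50 = 0.5040
  σ(I1,I4) = 0.23 × 1.12 × 1.35 = 0.3478
  σ(I2,I3) = 0.45 × 1.06 × 1.50 = 0.7155
  σ(I2,I4) = 0.39 × 1.06 × 1.35 = 0.5581
  σ(I3,I4) = 0.37 × 1.50 × 1.35 = 0.7492
σ²_T = Σσ²ᵢ + 2·Σσ_ij = 6.4505 + 2 × 3.1239 = 12.6983
α = (4/3)·(1 − 6.4505/12.6983) = 0.656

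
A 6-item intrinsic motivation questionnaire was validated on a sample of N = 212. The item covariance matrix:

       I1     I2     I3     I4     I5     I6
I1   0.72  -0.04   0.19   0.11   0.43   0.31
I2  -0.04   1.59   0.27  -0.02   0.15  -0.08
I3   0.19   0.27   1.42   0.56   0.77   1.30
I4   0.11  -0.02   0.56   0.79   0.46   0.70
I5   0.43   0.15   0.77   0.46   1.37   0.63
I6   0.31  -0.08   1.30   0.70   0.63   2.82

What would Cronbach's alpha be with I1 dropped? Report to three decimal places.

Remaining items: I2, I3, I4, I5, I6 (k = 5).
sum of item variances = 1.59 + 1.42 + 0.79 + 1.37 + 2.82 = 7.99
σ²_total = 7.99 + 2 × 4.74 = 17.47
α (item deleted) = (5/4)·(1 − 7.99/17.47) = 0.678

α = 0.678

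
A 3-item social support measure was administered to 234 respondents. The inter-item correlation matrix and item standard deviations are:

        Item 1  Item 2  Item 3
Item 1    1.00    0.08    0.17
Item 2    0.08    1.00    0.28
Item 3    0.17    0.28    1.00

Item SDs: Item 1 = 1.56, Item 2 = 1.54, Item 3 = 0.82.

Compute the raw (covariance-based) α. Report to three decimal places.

Σσ²ᵢ = 1.56² + 1.54² + 0.82² = 5.4776
Covariances σ_ij = r_ij · s_i · s_j:
  σ(Item 1,Item 2) = 0.08 × 1.56 × 1.54 = 0.1922
  σ(Item 1,Item 3) = 0.17 × 1.56 × 0.82 = 0.2175
  σ(Item 2,Item 3) = 0.28 × 1.54 × 0.82 = 0.3536
σ²_T = Σσ²ᵢ + 2·Σσ_ij = 5.4776 + 2 × 0.7633 = 7.0042
α = (3/2)·(1 − 5.4776/7.0042) = 0.327

α = 0.327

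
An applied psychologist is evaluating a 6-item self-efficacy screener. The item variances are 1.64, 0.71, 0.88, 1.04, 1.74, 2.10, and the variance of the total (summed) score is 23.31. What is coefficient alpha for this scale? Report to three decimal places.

Σσ²ᵢ = 1.64 + 0.71 + 0.88 + 1.04 + 1.74 + 2.10 = 8.11
α = (k/(k−1))·(1 − Σσ²ᵢ/σ²_total) = (6/5)·(1 − 8.11/23.31) = 0.782

α = 0.782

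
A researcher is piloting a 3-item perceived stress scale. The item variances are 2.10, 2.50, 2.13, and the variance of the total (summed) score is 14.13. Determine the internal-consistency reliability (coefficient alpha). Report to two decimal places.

α = 0.79

ΣVar(i) = 2.10 + 2.50 + 2.13 = 6.73
α = (k/(k−1))·(1 − ΣVar(i)/total variance) = (3/2)·(1 − 6.73/14.13) = 0.79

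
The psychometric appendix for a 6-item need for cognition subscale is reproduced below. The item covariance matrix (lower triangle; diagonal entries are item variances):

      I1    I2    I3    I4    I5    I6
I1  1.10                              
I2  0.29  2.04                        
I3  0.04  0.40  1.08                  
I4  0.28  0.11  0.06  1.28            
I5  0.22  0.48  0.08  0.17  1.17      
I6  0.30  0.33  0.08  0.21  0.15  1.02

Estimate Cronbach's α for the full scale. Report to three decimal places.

Σσᵢ² = 1.10 + 2.04 + 1.08 + 1.28 + 1.17 + 1.02 = 7.69
Sum of off-diagonal covariances = 3.20
Var(T) = 7.69 + 2 × 3.20 = 14.09
α = (k/(k−1))·(1 − Σσᵢ²/Var(T)) = (6/5)·(1 − 7.69/14.09) = 0.545

α = 0.545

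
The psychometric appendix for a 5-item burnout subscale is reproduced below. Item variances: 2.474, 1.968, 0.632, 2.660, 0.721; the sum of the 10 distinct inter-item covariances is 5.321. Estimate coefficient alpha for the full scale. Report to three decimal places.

α = 0.697

ΣVar(i) = 2.474 + 1.968 + 0.632 + 2.660 + 0.721 = 8.455
Sum of distinct covariances = 5.321
σ²_T = ΣVar(i) + 2·Σcov = 8.455 + 2 × 5.321 = 19.097
α = (5/4)·(1 − 8.455/19.097) = 0.697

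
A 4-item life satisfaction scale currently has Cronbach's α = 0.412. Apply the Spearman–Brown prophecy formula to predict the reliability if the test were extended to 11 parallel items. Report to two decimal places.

predicted reliability = 0.66

Length factor m = 11/4 = 2.7500
α' = m·α / (1 + (m−1)·α)
   = 11/4 × 0.412 / (1 + (11/4 − 1) × 0.412)
   = 1.1330 / 1.7210 = 0.66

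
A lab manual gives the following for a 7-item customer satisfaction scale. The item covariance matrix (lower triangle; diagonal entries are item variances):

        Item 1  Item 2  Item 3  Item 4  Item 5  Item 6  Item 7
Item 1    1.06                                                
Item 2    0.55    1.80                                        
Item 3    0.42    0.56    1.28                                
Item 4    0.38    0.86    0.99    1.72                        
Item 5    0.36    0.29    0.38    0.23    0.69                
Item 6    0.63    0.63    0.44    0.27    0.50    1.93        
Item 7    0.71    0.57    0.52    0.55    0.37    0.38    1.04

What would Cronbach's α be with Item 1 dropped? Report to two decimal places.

Remaining items: Item 2, Item 3, Item 4, Item 5, Item 6, Item 7 (k = 6).
Σσᵢ² = 1.80 + 1.28 + 1.72 + 0.69 + 1.93 + 1.04 = 8.46
σ²_T = 8.46 + 2 × 7.54 = 23.54
α (item deleted) = (6/5)·(1 − 8.46/23.54) = 0.77

Cronbach's α = 0.77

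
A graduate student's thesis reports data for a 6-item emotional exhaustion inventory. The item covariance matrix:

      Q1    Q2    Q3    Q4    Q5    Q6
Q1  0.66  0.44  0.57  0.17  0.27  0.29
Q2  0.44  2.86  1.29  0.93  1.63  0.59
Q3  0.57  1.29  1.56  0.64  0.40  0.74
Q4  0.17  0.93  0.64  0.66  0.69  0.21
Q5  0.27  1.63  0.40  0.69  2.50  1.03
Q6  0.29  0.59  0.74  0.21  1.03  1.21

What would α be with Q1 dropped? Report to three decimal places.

Remaining items: Q2, Q3, Q4, Q5, Q6 (k = 5).
sum of item variances = 2.86 + 1.56 + 0.66 + 2.50 + 1.21 = 8.79
Var(T) = 8.79 + 2 × 8.15 = 25.09
α (item deleted) = (5/4)·(1 − 8.79/25.09) = 0.812

α = 0.812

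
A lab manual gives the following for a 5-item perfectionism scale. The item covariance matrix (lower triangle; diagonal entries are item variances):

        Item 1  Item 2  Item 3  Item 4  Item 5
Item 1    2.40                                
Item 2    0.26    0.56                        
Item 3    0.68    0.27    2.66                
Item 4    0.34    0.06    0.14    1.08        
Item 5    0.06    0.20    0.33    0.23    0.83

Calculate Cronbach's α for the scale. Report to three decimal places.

Σσᵢ² = 2.40 + 0.56 + 2.66 + 1.08 + 0.83 = 7.53
Sum of off-diagonal covariances = 2.57
total variance = 7.53 + 2 × 2.57 = 12.67
α = (k/(k−1))·(1 − Σσᵢ²/total variance) = (5/4)·(1 − 7.53/12.67) = 0.507

Cronbach's α = 0.507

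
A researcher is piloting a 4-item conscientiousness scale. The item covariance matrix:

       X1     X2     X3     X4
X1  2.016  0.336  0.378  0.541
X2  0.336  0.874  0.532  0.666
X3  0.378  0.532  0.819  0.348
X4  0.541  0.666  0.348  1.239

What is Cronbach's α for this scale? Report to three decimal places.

Cronbach's α = 0.708

Σσ²ᵢ = 2.016 + 0.874 + 0.819 + 1.239 = 4.948
Sum of the distinct covariances = 2.801
total variance = 4.948 + 2 × 2.801 = 10.550
α = (k/(k−1))·(1 − Σσ²ᵢ/total variance) = (4/3)·(1 − 4.948/10.550) = 0.708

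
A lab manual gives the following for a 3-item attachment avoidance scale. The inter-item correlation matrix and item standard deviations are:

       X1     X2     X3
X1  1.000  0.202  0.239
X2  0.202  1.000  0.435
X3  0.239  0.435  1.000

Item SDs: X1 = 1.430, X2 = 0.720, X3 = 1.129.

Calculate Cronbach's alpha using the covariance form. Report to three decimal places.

Σσ²ᵢ = 1.430² + 0.720² + 1.129² = 3.8379
Covariances σ_ij = r_ij · s_i · s_j:
  σ(X1,X2) = 0.202 × 1.430 × 0.720 = 0.2080
  σ(X1,X3) = 0.239 × 1.430 × 1.129 = 0.3859
  σ(X2,X3) = 0.435 × 0.720 × 1.129 = 0.3536
σ²_T = Σσ²ᵢ + 2·Σσ_ij = 3.8379 + 2 × 0.9475 = 5.7329
α = (3/2)·(1 − 3.8379/5.7329) = 0.496

α = 0.496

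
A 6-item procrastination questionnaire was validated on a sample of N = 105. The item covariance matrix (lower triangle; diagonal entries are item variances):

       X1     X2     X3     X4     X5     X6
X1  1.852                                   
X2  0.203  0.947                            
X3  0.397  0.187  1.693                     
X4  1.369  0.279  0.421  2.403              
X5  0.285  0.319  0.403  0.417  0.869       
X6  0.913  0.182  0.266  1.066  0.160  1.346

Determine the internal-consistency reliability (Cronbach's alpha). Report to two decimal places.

Cronbach's alpha = 0.72

sum of item variances = 1.852 + 0.947 + 1.693 + 2.403 + 0.869 + 1.346 = 9.110
Sum of the distinct covariances = 6.867
σ²_total = 9.110 + 2 × 6.867 = 22.844
α = (k/(k−1))·(1 − sum of item variances/σ²_total) = (6/5)·(1 − 9.110/22.844) = 0.72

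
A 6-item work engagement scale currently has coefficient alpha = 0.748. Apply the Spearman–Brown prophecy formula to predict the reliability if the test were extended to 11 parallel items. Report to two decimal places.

predicted reliability = 0.84

Length factor m = 11/6 = 1.8333
α' = m·α / (1 + (m−1)·α)
   = 11/6 × 0.748 / (1 + (11/6 − 1) × 0.748)
   = 1.3713 / 1.6233 = 0.84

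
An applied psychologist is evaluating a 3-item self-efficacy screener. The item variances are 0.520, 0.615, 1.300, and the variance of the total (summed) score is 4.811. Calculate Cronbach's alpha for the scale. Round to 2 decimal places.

α = 0.74

Σσᵢ² = 0.520 + 0.615 + 1.300 = 2.435
α = (k/(k−1))·(1 − Σσᵢ²/σ²_total) = (3/2)·(1 − 2.435/4.811) = 0.74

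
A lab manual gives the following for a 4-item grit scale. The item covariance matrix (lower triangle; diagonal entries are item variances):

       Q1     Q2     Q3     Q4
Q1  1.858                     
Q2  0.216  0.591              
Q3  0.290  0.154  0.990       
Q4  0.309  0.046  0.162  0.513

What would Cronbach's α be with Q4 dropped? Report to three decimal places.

Remaining items: Q1, Q2, Q3 (k = 3).
Σσᵢ² = 1.858 + 0.591 + 0.990 = 3.439
σ²_T = 3.439 + 2 × 0.660 = 4.759
α (item deleted) = (3/2)·(1 − 3.439/4.759) = 0.416

Cronbach's α = 0.416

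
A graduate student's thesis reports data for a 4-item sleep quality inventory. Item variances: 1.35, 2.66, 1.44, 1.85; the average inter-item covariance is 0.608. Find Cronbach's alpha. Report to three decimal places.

Σσ²ᵢ = 1.35 + 2.66 + 1.44 + 1.85 = 7.30
Sum of the 6 distinct covariances = 6 × 0.608 = 3.648
σ²_T = Σσ²ᵢ + 2·Σcov = 7.30 + 2 × 3.648 = 14.596
α = (4/3)·(1 − 7.30/14.596) = 0.666

α = 0.666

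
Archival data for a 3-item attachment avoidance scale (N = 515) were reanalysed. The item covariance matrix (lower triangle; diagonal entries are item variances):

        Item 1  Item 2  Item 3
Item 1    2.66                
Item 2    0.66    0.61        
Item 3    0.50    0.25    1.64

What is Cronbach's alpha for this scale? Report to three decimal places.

Σσ²ᵢ = 2.66 + 0.61 + 1.64 = 4.91
Sum of the distinct covariances = 1.41
σ²_total = 4.91 + 2 × 1.41 = 7.73
α = (k/(k−1))·(1 − Σσ²ᵢ/σ²_total) = (3/2)·(1 − 4.91/7.73) = 0.547

Cronbach's alpha = 0.547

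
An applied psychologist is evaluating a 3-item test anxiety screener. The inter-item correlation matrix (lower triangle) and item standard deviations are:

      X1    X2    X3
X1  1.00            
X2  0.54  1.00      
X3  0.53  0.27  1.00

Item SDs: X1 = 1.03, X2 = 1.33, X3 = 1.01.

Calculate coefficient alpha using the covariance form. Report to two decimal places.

α = 0.69

Σσ²ᵢ = 1.03² + 1.33² + 1.01² = 3.8499
Covariances σ_ij = r_ij · s_i · s_j:
  σ(X1,X2) = 0.54 × 1.03 × 1.33 = 0.7397
  σ(X1,X3) = 0.53 × 1.03 × 1.01 = 0.5514
  σ(X2,X3) = 0.27 × 1.33 × 1.01 = 0.3627
σ²_T = Σσ²ᵢ + 2·Σσ_ij = 3.8499 + 2 × 1.6538 = 7.1575
α = (3/2)·(1 − 3.8499/7.1575) = 0.69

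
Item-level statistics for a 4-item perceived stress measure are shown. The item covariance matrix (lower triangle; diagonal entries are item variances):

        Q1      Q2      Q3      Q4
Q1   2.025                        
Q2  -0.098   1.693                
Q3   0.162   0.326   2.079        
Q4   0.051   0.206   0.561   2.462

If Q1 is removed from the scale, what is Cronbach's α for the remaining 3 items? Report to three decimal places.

Cronbach's α = 0.389

Remaining items: Q2, Q3, Q4 (k = 3).
Σσᵢ² = 1.693 + 2.079 + 2.462 = 6.234
σ²_total = 6.234 + 2 × 1.093 = 8.420
α (item deleted) = (3/2)·(1 − 6.234/8.420) = 0.389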